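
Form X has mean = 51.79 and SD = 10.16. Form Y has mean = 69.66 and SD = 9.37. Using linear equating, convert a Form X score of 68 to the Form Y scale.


slope = SD_Y / SD_X = 9.37 / 10.16 ~ 0.9222
intercept = mean_Y - slope * mean_X = 69.66 - (9.37 / 10.16) * 51.79 ~ 21.897
Y = slope * X + intercept. To avoid rounding drift from the rounded slope/intercept, evaluate the equivalent form Y = mean_Y + SD_Y * (X - mean_X) / SD_X at full precision:
Y = 69.66 + 9.37 * (68 - 51.79) / 10.16
Y = 69.66 + 9.37 * 16.21 / 10.16
Y = 69.66 + 151.8877 / 10.16
Y = 69.66 + 14.9496
Y = 84.6096

84.6096


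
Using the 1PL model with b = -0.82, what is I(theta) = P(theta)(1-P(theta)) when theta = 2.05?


P = 1/(1+exp(-(2.05--0.82))) = 0.9463
I = P*(1-P) = 0.9463 * 0.0537
I = 0.0508

0.0508


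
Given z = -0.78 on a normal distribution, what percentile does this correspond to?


CDF(z) = 0.5 * (1 + erf(z/sqrt(2)))
erf(-0.5515) = -0.5646
CDF = 0.2177
Percentile rank = 0.2177 * 100 = 21.77

21.77


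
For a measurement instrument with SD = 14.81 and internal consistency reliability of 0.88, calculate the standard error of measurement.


SEM = SD * sqrt(1 - rxx)
SEM = 14.81 * sqrt(1 - 0.88)
SEM = 14.81 * sqrt(0.12) = 14.81 * 0.34641
SEM = 5.1303

5.1303


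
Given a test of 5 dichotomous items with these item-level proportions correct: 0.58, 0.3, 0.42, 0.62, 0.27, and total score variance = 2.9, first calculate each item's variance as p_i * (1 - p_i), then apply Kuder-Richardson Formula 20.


For each item, compute p_i * q_i:
  Item 1: 0.58 * 0.42 = 0.2436
  Item 2: 0.3 * 0.7 = 0.21
  Item 3: 0.42 * 0.58 = 0.2436
  Item 4: 0.62 * 0.38 = 0.2356
  Item 5: 0.27 * 0.73 = 0.1971
Sum(p_i * q_i) = 0.2436 + 0.21 + 0.2436 + 0.2356 + 0.1971 = 1.1299
KR-20 = (k/(k-1)) * (1 - Sum(p_i*q_i) / Var_total)
= (5/4) * (1 - 1.1299/2.9)
= 1.25 * 0.6104
KR-20 = 0.763

0.763


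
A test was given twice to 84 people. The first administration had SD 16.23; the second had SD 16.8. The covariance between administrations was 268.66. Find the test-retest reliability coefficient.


r = cov(X,Y) / (SD_X * SD_Y)
r = 268.66 / (16.23 * 16.8)
r = 268.66 / 272.664
r = 0.9853

0.9853


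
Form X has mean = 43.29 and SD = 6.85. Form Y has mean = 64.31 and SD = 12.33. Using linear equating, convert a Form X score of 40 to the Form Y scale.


slope = SD_Y / SD_X = 12.33 / 6.85 ~ 1.8
intercept = mean_Y - slope * mean_X = 64.31 - (12.33 / 6.85) * 43.29 ~ -13.612
Y = slope * X + intercept. To avoid rounding drift from the rounded slope/intercept, evaluate the equivalent form Y = mean_Y + SD_Y * (X - mean_X) / SD_X at full precision:
Y = 64.31 + 12.33 * (40 - 43.29) / 6.85
Y = 64.31 - 12.33 * 3.29 / 6.85
Y = 64.31 - 40.5657 / 6.85
Y = 64.31 - 5.922
Y = 58.388

58.388


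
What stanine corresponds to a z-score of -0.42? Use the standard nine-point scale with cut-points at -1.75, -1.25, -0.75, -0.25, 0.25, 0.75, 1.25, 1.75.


Stanine boundaries: [-1.75, -1.25, -0.75, -0.25, 0.25, 0.75, 1.25, 1.75]
z = -0.42
Check each boundary:
  z >= -1.75 -> could be stanine 2
  z >= -1.25 -> could be stanine 3
  z >= -0.75 -> could be stanine 4
  z < -0.25
  z < 0.25
  z < 0.75
  z < 1.25
  z < 1.75
Highest qualifying boundary gives stanine = 4

4


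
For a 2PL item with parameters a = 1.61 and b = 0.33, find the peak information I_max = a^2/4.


For 2PL, max info at theta = b = 0.33
I_max = a^2 / 4 = 1.61^2 / 4
= 2.5921 / 4
I_max = 0.648

0.648


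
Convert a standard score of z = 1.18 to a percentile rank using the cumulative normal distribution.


CDF(z) = 0.5 * (1 + erf(z/sqrt(2)))
erf(0.8344) = 0.762
CDF = 0.881
Percentile rank = 0.881 * 100 = 88.1

88.1


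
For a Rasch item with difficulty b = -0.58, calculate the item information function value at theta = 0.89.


P = 1/(1+exp(-(0.89--0.58))) = 0.8131
I = P*(1-P) = 0.8131 * 0.1869
I = 0.152

0.152


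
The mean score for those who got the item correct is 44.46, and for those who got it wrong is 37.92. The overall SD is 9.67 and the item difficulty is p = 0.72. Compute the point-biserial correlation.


q = 1 - p = 0.28
rpb = ((M1 - M0) / SD) * sqrt(p * q)
rpb = ((44.46 - 37.92) / 9.67) * sqrt(0.72 * 0.28)
rpb = 0.3037

0.3037


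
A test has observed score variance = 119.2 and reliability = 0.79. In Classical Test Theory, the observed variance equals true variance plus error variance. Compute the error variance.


var_true = rxx * var_obs = 0.79 * 119.2 = 94.168
var_error = var_obs - var_true
var_error = 119.2 - 94.168
var_error = 25.032

25.032


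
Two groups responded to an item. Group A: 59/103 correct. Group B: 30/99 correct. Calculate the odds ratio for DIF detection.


Odds_A = 59/44 = 1.3409
Odds_B = 30/69 = 0.4348
OR = Odds_A / Odds_B = 1.3409 / 0.4348
Exactly, OR = (59 * 69) / (44 * 30) = 4071 / 1320
OR = 3.0841

3.0841


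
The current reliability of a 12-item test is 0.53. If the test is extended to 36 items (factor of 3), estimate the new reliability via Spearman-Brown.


r_new = (n * rxx) / (1 + (n-1) * rxx)
r_new = (3 * 0.53) / (1 + 2 * 0.53)
r_new = 1.59 / 2.06
r_new = 0.7718

0.7718


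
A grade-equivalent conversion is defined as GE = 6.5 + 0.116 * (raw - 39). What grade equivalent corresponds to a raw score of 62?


raw - median = 62 - 39 = 23
slope * diff = 0.116 * 23 = 2.668
GE = 6.5 + 2.668
GE = 9.168

9.168


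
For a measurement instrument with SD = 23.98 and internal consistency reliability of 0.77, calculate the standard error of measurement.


SEM = SD * sqrt(1 - rxx)
SEM = 23.98 * sqrt(1 - 0.77)
SEM = 23.98 * sqrt(0.23) = 23.98 * 0.479583
SEM = 11.5004

11.5004


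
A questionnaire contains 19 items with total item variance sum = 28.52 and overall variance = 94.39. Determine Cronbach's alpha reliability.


alpha = (k/(k-1)) * (1 - sum(si^2)/s_total^2)
= (19/18) * (1 - 28.52/94.39)
alpha = 0.7366

0.7366


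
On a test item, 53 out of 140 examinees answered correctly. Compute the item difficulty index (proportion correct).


Item difficulty p = number correct / total examinees
p = 53 / 140
p = 0.3786

0.3786


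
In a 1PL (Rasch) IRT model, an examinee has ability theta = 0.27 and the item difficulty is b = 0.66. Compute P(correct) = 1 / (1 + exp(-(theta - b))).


theta - b = 0.27 - 0.66 = -0.39
exp(-(theta - b)) = exp(0.39) = 1.477
P = 1 / (1 + 1.477)
P = 0.4037

0.4037


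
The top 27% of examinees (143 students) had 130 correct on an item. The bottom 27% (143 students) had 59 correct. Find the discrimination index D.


p_upper = 130/143 = 0.9091
p_lower = 59/143 = 0.4126
D = 0.9091 - 0.4126 = 0.4965

0.4965


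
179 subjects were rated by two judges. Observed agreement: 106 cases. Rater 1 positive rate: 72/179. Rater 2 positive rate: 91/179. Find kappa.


P_o = 106/179 = 0.592179
P_e = (72*91 + 107*88) / 32041 = 0.498361
kappa = (P_o - P_e) / (1 - P_e)
kappa = (0.592179 - 0.498361) / (1 - 0.498361)
kappa = 0.187

0.187


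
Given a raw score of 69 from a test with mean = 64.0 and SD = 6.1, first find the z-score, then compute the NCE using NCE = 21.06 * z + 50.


z = (X - mean) / SD = (69 - 64.0) / 6.1
z = 5.0 / 6.1
z = 0.8197
NCE = NCE = 21.06z + 50
Carry z at full precision (z = 5.0 / 6.1) into the conversion:
NCE = 21.06 * (5.0 / 6.1) + 50 = 105.3 / 6.1 + 50
NCE = 17.2623 + 50
NCE = 67.2623

67.2623


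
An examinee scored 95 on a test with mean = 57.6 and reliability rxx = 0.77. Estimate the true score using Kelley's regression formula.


T_est = rxx * X + (1 - rxx) * mean
T_est = 0.77 * 95 + 0.23 * 57.6
T_est = 73.15 + 13.248
T_est = 86.398

86.398


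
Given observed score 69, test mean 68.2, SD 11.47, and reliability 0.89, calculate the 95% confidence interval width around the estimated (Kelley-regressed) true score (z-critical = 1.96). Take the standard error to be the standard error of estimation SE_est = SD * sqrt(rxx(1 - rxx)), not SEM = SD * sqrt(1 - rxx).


True score estimate = 0.89*69 + 0.11*68.2 = 68.912
SE_est = SD * sqrt(rxx * (1 - rxx)) = 11.47 * sqrt(0.89 * 0.11) = 11.47 * sqrt(0.0979) = 3.588846
CI = T_est +/- z * SE_est, so width = 2 * z * SE_est = 2 * 1.96 * 3.588846
Width = 14.0683

14.0683


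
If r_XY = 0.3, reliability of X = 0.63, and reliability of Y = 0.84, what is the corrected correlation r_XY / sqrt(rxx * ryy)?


r_corrected = rxy / sqrt(rxx * ryy)
= 0.3 / sqrt(0.63 * 0.84)
= 0.3 / sqrt(0.5292)
= 0.3 / 0.727461
r_corrected = 0.4124

0.4124


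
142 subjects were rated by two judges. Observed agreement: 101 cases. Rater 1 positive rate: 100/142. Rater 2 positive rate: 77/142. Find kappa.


P_o = 101/142 = 0.711268
P_e = (100*77 + 42*65) / 20164 = 0.517258
kappa = (P_o - P_e) / (1 - P_e)
kappa = (0.711268 - 0.517258) / (1 - 0.517258)
kappa = 0.4019

0.4019


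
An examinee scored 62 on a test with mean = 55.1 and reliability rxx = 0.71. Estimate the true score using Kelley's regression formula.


T_est = rxx * X + (1 - rxx) * mean
T_est = 0.71 * 62 + 0.29 * 55.1
T_est = 44.02 + 15.979
T_est = 59.999

59.999


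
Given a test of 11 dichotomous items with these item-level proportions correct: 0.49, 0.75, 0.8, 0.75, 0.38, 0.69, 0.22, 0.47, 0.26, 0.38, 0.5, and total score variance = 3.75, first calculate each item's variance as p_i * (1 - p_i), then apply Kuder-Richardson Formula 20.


For each item, compute p_i * q_i:
  Item 1: 0.49 * 0.51 = 0.2499
  Item 2: 0.75 * 0.25 = 0.1875
  Item 3: 0.8 * 0.2 = 0.16
  Item 4: 0.75 * 0.25 = 0.1875
  Item 5: 0.38 * 0.62 = 0.2356
  Item 6: 0.69 * 0.31 = 0.2139
  Item 7: 0.22 * 0.78 = 0.1716
  Item 8: 0.47 * 0.53 = 0.2491
  Item 9: 0.26 * 0.74 = 0.1924
  Item 10: 0.38 * 0.62 = 0.2356
  Item 11: 0.5 * 0.5 = 0.25
Sum(p_i * q_i) = 0.2499 + 0.1875 + 0.16 + 0.1875 + 0.2356 + 0.2139 + 0.1716 + 0.2491 + 0.1924 + 0.2356 + 0.25 = 2.3331
KR-20 = (k/(k-1)) * (1 - Sum(p_i*q_i) / Var_total)
= (11/10) * (1 - 2.3331/3.75)
= 1.1 * 0.3778
KR-20 = 0.4156

0.4156


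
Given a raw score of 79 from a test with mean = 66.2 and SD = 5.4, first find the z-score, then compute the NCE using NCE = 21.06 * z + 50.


z = (X - mean) / SD = (79 - 66.2) / 5.4
z = 12.8 / 5.4
z = 2.3704
NCE = NCE = 21.06z + 50
Carry z at full precision (z = 12.8 / 5.4) into the conversion:
NCE = 21.06 * (12.8 / 5.4) + 50 = 269.568 / 5.4 + 50
NCE = 49.92 + 50
NCE = 99.92

99.92


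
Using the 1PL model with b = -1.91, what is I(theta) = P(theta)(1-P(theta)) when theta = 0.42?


P = 1/(1+exp(-(0.42--1.91))) = 0.9113
I = P*(1-P) = 0.9113 * 0.0887
I = 0.0808

0.0808


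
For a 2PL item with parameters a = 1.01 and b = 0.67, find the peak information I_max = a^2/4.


For 2PL, max info at theta = b = 0.67
I_max = a^2 / 4 = 1.01^2 / 4
= 1.0201 / 4
I_max = 0.255

0.255


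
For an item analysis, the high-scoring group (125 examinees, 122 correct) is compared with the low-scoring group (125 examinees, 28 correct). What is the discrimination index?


p_upper = 122/125 = 0.976
p_lower = 28/125 = 0.224
D = 0.976 - 0.224 = 0.752

0.752


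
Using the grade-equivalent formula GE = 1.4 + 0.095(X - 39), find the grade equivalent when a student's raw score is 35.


raw - median = 35 - 39 = -4
slope * diff = 0.095 * -4 = -0.38
GE = 1.4 + -0.38
GE = 1.02

1.02


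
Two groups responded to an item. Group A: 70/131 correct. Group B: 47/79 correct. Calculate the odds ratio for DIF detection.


Odds_A = 70/61 = 1.1475
Odds_B = 47/32 = 1.4688
OR = Odds_A / Odds_B = 1.1475 / 1.4688
Exactly, OR = (70 * 32) / (61 * 47) = 2240 / 2867
OR = 0.7813

0.7813


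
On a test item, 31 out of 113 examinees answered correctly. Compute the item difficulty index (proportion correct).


Item difficulty p = number correct / total examinees
p = 31 / 113
p = 0.2743

0.2743


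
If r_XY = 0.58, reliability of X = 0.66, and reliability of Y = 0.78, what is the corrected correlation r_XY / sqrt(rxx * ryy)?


r_corrected = rxy / sqrt(rxx * ryy)
= 0.58 / sqrt(0.66 * 0.78)
= 0.58 / sqrt(0.5148)
= 0.58 / 0.717496
r_corrected = 0.8084

0.8084


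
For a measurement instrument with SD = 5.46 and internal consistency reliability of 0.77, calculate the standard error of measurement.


SEM = SD * sqrt(1 - rxx)
SEM = 5.46 * sqrt(1 - 0.77)
SEM = 5.46 * sqrt(0.23) = 5.46 * 0.479583
SEM = 2.6185

2.6185


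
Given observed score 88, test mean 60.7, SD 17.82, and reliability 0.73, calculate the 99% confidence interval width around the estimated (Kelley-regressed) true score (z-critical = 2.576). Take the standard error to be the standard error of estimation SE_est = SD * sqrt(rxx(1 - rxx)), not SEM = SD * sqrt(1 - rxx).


True score estimate = 0.73*88 + 0.27*60.7 = 80.629
SE_est = SD * sqrt(rxx * (1 - rxx)) = 17.82 * sqrt(0.73 * 0.27) = 17.82 * sqrt(0.1971) = 7.911358
CI = T_est +/- z * SE_est, so width = 2 * z * SE_est = 2 * 2.576 * 7.911358
Width = 40.7593

40.7593


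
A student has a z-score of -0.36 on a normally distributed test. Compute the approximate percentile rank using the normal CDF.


CDF(z) = 0.5 * (1 + erf(z/sqrt(2)))
erf(-0.2546) = -0.2812
CDF = 0.3594
Percentile rank = 0.3594 * 100 = 35.94

35.94


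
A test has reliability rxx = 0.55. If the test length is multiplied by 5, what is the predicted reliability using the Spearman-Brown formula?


r_new = (n * rxx) / (1 + (n-1) * rxx)
r_new = (5 * 0.55) / (1 + 4 * 0.55)
r_new = 2.75 / 3.2
r_new = 0.8594

0.8594


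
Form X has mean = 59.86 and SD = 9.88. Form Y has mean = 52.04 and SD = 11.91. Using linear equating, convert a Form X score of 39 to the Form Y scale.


slope = SD_Y / SD_X = 11.91 / 9.88 ~ 1.2055
intercept = mean_Y - slope * mean_X = 52.04 - (11.91 / 9.88) * 59.86 ~ -20.1192
Y = slope * X + intercept. To avoid rounding drift from the rounded slope/intercept, evaluate the equivalent form Y = mean_Y + SD_Y * (X - mean_X) / SD_X at full precision:
Y = 52.04 + 11.91 * (39 - 59.86) / 9.88
Y = 52.04 - 11.91 * 20.86 / 9.88
Y = 52.04 - 248.4426 / 9.88
Y = 52.04 - 25.146
Y = 26.894

26.894


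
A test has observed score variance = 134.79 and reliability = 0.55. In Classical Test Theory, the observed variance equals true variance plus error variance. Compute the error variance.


var_true = rxx * var_obs = 0.55 * 134.79 = 74.1345
var_error = var_obs - var_true
var_error = 134.79 - 74.1345
var_error = 60.6555

60.6555


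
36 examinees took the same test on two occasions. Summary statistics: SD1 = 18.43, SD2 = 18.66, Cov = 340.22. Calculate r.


r = cov(X,Y) / (SD_X * SD_Y)
r = 340.22 / (18.43 * 18.66)
r = 340.22 / 343.9038
r = 0.9893

0.9893


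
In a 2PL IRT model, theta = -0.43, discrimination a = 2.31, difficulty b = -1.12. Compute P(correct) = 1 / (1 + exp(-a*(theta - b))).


a*(theta - b) = 2.31 * (-0.43 - -1.12) = 1.5939
exp(-1.5939) = 0.2031
P = 1 / (1 + 0.2031)
P = 0.8312

0.8312


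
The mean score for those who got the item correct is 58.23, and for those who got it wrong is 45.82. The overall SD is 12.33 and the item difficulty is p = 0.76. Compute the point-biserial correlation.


q = 1 - p = 0.24
rpb = ((M1 - M0) / SD) * sqrt(p * q)
rpb = ((58.23 - 45.82) / 12.33) * sqrt(0.76 * 0.24)
rpb = 0.4299

0.4299


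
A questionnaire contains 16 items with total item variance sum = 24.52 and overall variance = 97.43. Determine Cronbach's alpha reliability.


alpha = (k/(k-1)) * (1 - sum(si^2)/s_total^2)
= (16/15) * (1 - 24.52/97.43)
alpha = 0.7982

0.7982


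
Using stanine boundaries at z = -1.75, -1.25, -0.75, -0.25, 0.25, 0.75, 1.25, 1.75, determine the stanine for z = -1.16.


Stanine boundaries: [-1.75, -1.25, -0.75, -0.25, 0.25, 0.75, 1.25, 1.75]
z = -1.16
Check each boundary:
  z >= -1.75 -> could be stanine 2
  z >= -1.25 -> could be stanine 3
  z < -0.75
  z < -0.25
  z < 0.25
  z < 0.75
  z < 1.25
  z < 1.75
Highest qualifying boundary gives stanine = 3

3


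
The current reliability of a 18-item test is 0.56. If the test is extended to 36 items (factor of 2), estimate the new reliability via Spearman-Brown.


r_new = (n * rxx) / (1 + (n-1) * rxx)
r_new = (2 * 0.56) / (1 + 1 * 0.56)
r_new = 1.12 / 1.56
r_new = 0.7179

0.7179


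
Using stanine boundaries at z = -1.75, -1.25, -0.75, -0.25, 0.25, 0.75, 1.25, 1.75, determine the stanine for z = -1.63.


Stanine boundaries: [-1.75, -1.25, -0.75, -0.25, 0.25, 0.75, 1.25, 1.75]
z = -1.63
Check each boundary:
  z >= -1.75 -> could be stanine 2
  z < -1.25
  z < -0.75
  z < -0.25
  z < 0.25
  z < 0.75
  z < 1.25
  z < 1.75
Highest qualifying boundary gives stanine = 2

2


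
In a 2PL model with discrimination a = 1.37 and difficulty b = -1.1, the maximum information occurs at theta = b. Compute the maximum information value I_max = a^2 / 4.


For 2PL, max info at theta = b = -1.1
I_max = a^2 / 4 = 1.37^2 / 4
= 1.8769 / 4
I_max = 0.4692

0.4692


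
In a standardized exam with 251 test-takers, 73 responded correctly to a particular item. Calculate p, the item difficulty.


Item difficulty p = number correct / total examinees
p = 73 / 251
p = 0.2908

0.2908


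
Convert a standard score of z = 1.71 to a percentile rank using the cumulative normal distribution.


CDF(z) = 0.5 * (1 + erf(z/sqrt(2)))
erf(1.2092) = 0.9127
CDF = 0.9564
Percentile rank = 0.9564 * 100 = 95.64

95.64


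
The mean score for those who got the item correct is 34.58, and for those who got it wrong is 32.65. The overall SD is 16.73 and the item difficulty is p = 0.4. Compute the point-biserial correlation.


q = 1 - p = 0.6
rpb = ((M1 - M0) / SD) * sqrt(p * q)
rpb = ((34.58 - 32.65) / 16.73) * sqrt(0.4 * 0.6)
rpb = 0.0565

0.0565


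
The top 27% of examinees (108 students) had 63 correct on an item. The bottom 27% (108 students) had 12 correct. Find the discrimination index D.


p_upper = 63/108 = 0.5833
p_lower = 12/108 = 0.1111
D = 0.5833 - 0.1111 = 0.4722

0.4722


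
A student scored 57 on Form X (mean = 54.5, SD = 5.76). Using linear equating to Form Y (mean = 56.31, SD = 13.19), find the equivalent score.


slope = SD_Y / SD_X = 13.19 / 5.76 ~ 2.2899
intercept = mean_Y - slope * mean_X = 56.31 - (13.19 / 5.76) * 54.5 ~ -68.4912
Y = slope * X + intercept. To avoid rounding drift from the rounded slope/intercept, evaluate the equivalent form Y = mean_Y + SD_Y * (X - mean_X) / SD_X at full precision:
Y = 56.31 + 13.19 * (57 - 54.5) / 5.76
Y = 56.31 + 13.19 * 2.5 / 5.76
Y = 56.31 + 32.975 / 5.76
Y = 56.31 + 5.7248
Y = 62.0348

62.0348


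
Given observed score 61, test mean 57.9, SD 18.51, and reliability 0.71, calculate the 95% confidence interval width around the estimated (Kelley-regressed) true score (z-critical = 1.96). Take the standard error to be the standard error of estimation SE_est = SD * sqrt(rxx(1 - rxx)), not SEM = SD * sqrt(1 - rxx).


True score estimate = 0.71*61 + 0.29*57.9 = 60.101
SE_est = SD * sqrt(rxx * (1 - rxx)) = 18.51 * sqrt(0.71 * 0.29) = 18.51 * sqrt(0.2059) = 8.399136
CI = T_est +/- z * SE_est, so width = 2 * z * SE_est = 2 * 1.96 * 8.399136
Width = 32.9246

32.9246


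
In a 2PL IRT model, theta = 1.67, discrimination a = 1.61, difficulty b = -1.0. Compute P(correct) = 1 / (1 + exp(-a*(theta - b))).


a*(theta - b) = 1.61 * (1.67 - -1.0) = 4.2987
exp(-4.2987) = 0.0136
P = 1 / (1 + 0.0136)
P = 0.9866

0.9866


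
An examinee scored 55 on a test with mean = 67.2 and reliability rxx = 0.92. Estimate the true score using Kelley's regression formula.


T_est = rxx * X + (1 - rxx) * mean
T_est = 0.92 * 55 + 0.08 * 67.2
T_est = 50.6 + 5.376
T_est = 55.976

55.976


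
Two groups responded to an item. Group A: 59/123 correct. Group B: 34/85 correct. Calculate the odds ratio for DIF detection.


Odds_A = 59/64 = 0.9219
Odds_B = 34/51 = 0.6667
OR = Odds_A / Odds_B = 0.9219 / 0.6667
Exactly, OR = (59 * 51) / (64 * 34) = 3009 / 2176
OR = 1.3828

1.3828


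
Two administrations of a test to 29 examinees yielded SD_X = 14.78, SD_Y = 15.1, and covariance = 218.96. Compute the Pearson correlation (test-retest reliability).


r = cov(X,Y) / (SD_X * SD_Y)
r = 218.96 / (14.78 * 15.1)
r = 218.96 / 223.178
r = 0.9811

0.9811


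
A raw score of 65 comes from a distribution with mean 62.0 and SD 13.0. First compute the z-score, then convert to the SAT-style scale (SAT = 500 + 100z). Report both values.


z = (X - mean) / SD = (65 - 62.0) / 13.0
z = 3.0 / 13.0
z = 0.2308
SAT-scale = SAT = 500 + 100z
Carry z at full precision (z = 3.0 / 13.0) into the conversion:
SAT-scale = 500 + 100 * (3.0 / 13.0) = 500 + 300 / 13.0
SAT-scale = 500 + 23.0769
SAT-scale = 523.0769

523.0769


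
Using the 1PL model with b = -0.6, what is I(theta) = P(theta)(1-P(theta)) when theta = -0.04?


P = 1/(1+exp(-(-0.04--0.6))) = 0.6365
I = P*(1-P) = 0.6365 * 0.3635
I = 0.2314

0.2314


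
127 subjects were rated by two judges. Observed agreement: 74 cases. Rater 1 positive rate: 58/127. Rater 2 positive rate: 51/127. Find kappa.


P_o = 74/127 = 0.582677
P_e = (58*51 + 69*76) / 16129 = 0.508525
kappa = (P_o - P_e) / (1 - P_e)
kappa = (0.582677 - 0.508525) / (1 - 0.508525)
kappa = 0.1509

0.1509


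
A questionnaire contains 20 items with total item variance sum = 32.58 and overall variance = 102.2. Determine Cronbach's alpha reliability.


alpha = (k/(k-1)) * (1 - sum(si^2)/s_total^2)
= (20/19) * (1 - 32.58/102.2)
alpha = 0.7171

0.7171


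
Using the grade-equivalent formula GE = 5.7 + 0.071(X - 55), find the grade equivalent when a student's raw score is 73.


raw - median = 73 - 55 = 18
slope * diff = 0.071 * 18 = 1.278
GE = 5.7 + 1.278
GE = 6.978

6.978


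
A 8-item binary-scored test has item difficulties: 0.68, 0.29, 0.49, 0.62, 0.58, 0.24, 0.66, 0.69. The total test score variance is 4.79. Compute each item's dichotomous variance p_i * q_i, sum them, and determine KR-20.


For each item, compute p_i * q_i:
  Item 1: 0.68 * 0.32 = 0.2176
  Item 2: 0.29 * 0.71 = 0.2059
  Item 3: 0.49 * 0.51 = 0.2499
  Item 4: 0.62 * 0.38 = 0.2356
  Item 5: 0.58 * 0.42 = 0.2436
  Item 6: 0.24 * 0.76 = 0.1824
  Item 7: 0.66 * 0.34 = 0.2244
  Item 8: 0.69 * 0.31 = 0.2139
Sum(p_i * q_i) = 0.2176 + 0.2059 + 0.2499 + 0.2356 + 0.2436 + 0.1824 + 0.2244 + 0.2139 = 1.7733
KR-20 = (k/(k-1)) * (1 - Sum(p_i*q_i) / Var_total)
= (8/7) * (1 - 1.7733/4.79)
= 1.1429 * 0.6298
KR-20 = 0.7198

0.7198


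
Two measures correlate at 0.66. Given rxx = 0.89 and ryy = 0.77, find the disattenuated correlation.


r_corrected = rxy / sqrt(rxx * ryy)
= 0.66 / sqrt(0.89 * 0.77)
= 0.66 / sqrt(0.6853)
= 0.66 / 0.827828
r_corrected = 0.7973

0.7973


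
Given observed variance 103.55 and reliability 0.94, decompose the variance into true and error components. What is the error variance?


var_true = rxx * var_obs = 0.94 * 103.55 = 97.337
var_error = var_obs - var_true
var_error = 103.55 - 97.337
var_error = 6.213

6.213


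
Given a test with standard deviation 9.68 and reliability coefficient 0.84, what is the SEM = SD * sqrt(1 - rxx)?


SEM = SD * sqrt(1 - rxx)
SEM = 9.68 * sqrt(1 - 0.84)
SEM = 9.68 * sqrt(0.16) = 9.68 * 0.4
SEM = 3.872

3.872


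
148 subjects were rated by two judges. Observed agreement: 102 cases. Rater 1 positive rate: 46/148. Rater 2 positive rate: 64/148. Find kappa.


P_o = 102/148 = 0.689189
P_e = (46*64 + 102*84) / 21904 = 0.525566
kappa = (P_o - P_e) / (1 - P_e)
kappa = (0.689189 - 0.525566) / (1 - 0.525566)
kappa = 0.3449

0.3449


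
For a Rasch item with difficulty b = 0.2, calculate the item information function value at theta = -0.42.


P = 1/(1+exp(-(-0.42-0.2))) = 0.3498
I = P*(1-P) = 0.3498 * 0.6502
I = 0.2274

0.2274


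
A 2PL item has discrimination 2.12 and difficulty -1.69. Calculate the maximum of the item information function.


For 2PL, max info at theta = b = -1.69
I_max = a^2 / 4 = 2.12^2 / 4
= 4.4944 / 4
I_max = 1.1236

1.1236


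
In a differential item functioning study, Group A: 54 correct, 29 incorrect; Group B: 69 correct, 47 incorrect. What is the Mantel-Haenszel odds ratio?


Odds_A = 54/29 = 1.8621
Odds_B = 69/47 = 1.4681
OR = Odds_A / Odds_B = 1.8621 / 1.4681
Exactly, OR = (54 * 47) / (29 * 69) = 2538 / 2001
OR = 1.2684

1.2684


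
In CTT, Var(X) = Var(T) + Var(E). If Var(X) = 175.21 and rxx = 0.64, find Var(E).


var_true = rxx * var_obs = 0.64 * 175.21 = 112.1344
var_error = var_obs - var_true
var_error = 175.21 - 112.1344
var_error = 63.0756

63.0756


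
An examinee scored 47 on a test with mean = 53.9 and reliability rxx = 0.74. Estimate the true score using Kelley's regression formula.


T_est = rxx * X + (1 - rxx) * mean
T_est = 0.74 * 47 + 0.26 * 53.9
T_est = 34.78 + 14.014
T_est = 48.794

48.794


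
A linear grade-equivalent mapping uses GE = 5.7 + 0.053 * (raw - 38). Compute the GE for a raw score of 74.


raw - median = 74 - 38 = 36
slope * diff = 0.053 * 36 = 1.908
GE = 5.7 + 1.908
GE = 7.608

7.608


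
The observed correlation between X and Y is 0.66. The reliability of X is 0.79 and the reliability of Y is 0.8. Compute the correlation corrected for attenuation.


r_corrected = rxy / sqrt(rxx * ryy)
= 0.66 / sqrt(0.79 * 0.8)
= 0.66 / sqrt(0.632)
= 0.66 / 0.794984
r_corrected = 0.8302

0.8302


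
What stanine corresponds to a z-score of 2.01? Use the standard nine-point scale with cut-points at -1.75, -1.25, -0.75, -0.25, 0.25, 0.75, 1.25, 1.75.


Stanine boundaries: [-1.75, -1.25, -0.75, -0.25, 0.25, 0.75, 1.25, 1.75]
z = 2.01
Check each boundary:
  z >= -1.75 -> could be stanine 2
  z >= -1.25 -> could be stanine 3
  z >= -0.75 -> could be stanine 4
  z >= -0.25 -> could be stanine 5
  z >= 0.25 -> could be stanine 6
  z >= 0.75 -> could be stanine 7
  z >= 1.25 -> could be stanine 8
  z >= 1.75 -> could be stanine 9
Highest qualifying boundary gives stanine = 9

9


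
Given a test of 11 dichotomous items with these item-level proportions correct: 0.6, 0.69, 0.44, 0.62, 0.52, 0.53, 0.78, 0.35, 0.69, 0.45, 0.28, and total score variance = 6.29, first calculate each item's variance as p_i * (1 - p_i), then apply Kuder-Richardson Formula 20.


For each item, compute p_i * q_i:
  Item 1: 0.6 * 0.4 = 0.24
  Item 2: 0.69 * 0.31 = 0.2139
  Item 3: 0.44 * 0.56 = 0.2464
  Item 4: 0.62 * 0.38 = 0.2356
  Item 5: 0.52 * 0.48 = 0.2496
  Item 6: 0.53 * 0.47 = 0.2491
  Item 7: 0.78 * 0.22 = 0.1716
  Item 8: 0.35 * 0.65 = 0.2275
  Item 9: 0.69 * 0.31 = 0.2139
  Item 10: 0.45 * 0.55 = 0.2475
  Item 11: 0.28 * 0.72 = 0.2016
Sum(p_i * q_i) = 0.24 + 0.2139 + 0.2464 + 0.2356 + 0.2496 + 0.2491 + 0.1716 + 0.2275 + 0.2139 + 0.2475 + 0.2016 = 2.4967
KR-20 = (k/(k-1)) * (1 - Sum(p_i*q_i) / Var_total)
= (11/10) * (1 - 2.4967/6.29)
= 1.1 * 0.6031
KR-20 = 0.6634

0.6634


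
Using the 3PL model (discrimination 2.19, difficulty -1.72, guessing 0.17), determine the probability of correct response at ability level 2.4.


logit = 2.19*(2.4 - -1.72) = 9.0228
P* = 1/(1 + exp(-9.0228)) = 0.9999
P = 0.17 + (1 - 0.17) * 0.9999
P = 0.9999

0.9999


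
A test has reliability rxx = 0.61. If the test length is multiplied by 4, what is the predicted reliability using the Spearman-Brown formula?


r_new = (n * rxx) / (1 + (n-1) * rxx)
r_new = (4 * 0.61) / (1 + 3 * 0.61)
r_new = 2.44 / 2.83
r_new = 0.8622

0.8622


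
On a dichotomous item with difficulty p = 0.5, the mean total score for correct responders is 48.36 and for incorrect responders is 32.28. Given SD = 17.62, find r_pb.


q = 1 - p = 0.5
rpb = ((M1 - M0) / SD) * sqrt(p * q)
rpb = ((48.36 - 32.28) / 17.62) * sqrt(0.5 * 0.5)
rpb = 0.4563

0.4563


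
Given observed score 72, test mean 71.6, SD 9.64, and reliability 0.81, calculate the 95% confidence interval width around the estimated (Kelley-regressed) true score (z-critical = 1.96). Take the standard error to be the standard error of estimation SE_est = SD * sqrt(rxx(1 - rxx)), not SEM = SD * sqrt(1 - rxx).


True score estimate = 0.81*72 + 0.19*71.6 = 71.924
SE_est = SD * sqrt(rxx * (1 - rxx)) = 9.64 * sqrt(0.81 * 0.19) = 9.64 * sqrt(0.1539) = 3.781781
CI = T_est +/- z * SE_est, so width = 2 * z * SE_est = 2 * 1.96 * 3.781781
Width = 14.8246

14.8246


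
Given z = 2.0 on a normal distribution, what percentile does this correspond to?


CDF(z) = 0.5 * (1 + erf(z/sqrt(2)))
erf(1.4142) = 0.9545
CDF = 0.9772
Percentile rank = 0.9772 * 100 = 97.72

97.72


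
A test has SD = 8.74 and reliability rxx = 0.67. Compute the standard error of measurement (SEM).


SEM = SD * sqrt(1 - rxx)
SEM = 8.74 * sqrt(1 - 0.67)
SEM = 8.74 * sqrt(0.33) = 8.74 * 0.574456
SEM = 5.0207

5.0207


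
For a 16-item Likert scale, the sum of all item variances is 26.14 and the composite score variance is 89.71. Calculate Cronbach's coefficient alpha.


alpha = (k/(k-1)) * (1 - sum(si^2)/s_total^2)
= (16/15) * (1 - 26.14/89.71)
alpha = 0.7559

0.7559


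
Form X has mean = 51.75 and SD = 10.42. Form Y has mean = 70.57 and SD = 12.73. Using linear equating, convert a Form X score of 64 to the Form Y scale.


slope = SD_Y / SD_X = 12.73 / 10.42 ~ 1.2217
intercept = mean_Y - slope * mean_X = 70.57 - (12.73 / 10.42) * 51.75 ~ 7.3476
Y = slope * X + intercept. To avoid rounding drift from the rounded slope/intercept, evaluate the equivalent form Y = mean_Y + SD_Y * (X - mean_X) / SD_X at full precision:
Y = 70.57 + 12.73 * (64 - 51.75) / 10.42
Y = 70.57 + 12.73 * 12.25 / 10.42
Y = 70.57 + 155.9425 / 10.42
Y = 70.57 + 14.9657
Y = 85.5357

85.5357


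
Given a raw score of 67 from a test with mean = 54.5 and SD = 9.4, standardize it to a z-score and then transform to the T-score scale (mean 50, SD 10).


z = (X - mean) / SD = (67 - 54.5) / 9.4
z = 12.5 / 9.4
z = 1.3298
T-score = T = 50 + 10z
Carry z at full precision (z = 12.5 / 9.4) into the conversion:
T-score = 50 + 10 * (12.5 / 9.4) = 50 + 125 / 9.4
T-score = 50 + 13.2979
T-score = 63.2979

63.2979


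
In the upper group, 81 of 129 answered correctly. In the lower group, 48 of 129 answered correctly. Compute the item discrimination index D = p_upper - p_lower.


p_upper = 81/129 = 0.6279
p_lower = 48/129 = 0.3721
D = 0.6279 - 0.3721 = 0.2558

0.2558


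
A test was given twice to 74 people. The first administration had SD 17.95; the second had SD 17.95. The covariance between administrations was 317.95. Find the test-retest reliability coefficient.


r = cov(X,Y) / (SD_X * SD_Y)
r = 317.95 / (17.95 * 17.95)
r = 317.95 / 322.2025
r = 0.9868

0.9868


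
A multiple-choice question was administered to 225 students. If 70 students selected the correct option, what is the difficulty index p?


Item difficulty p = number correct / total examinees
p = 70 / 225
p = 0.3111

0.3111


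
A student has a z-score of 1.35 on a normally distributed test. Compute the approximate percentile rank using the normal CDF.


CDF(z) = 0.5 * (1 + erf(z/sqrt(2)))
erf(0.9546) = 0.823
CDF = 0.9115
Percentile rank = 0.9115 * 100 = 91.15

91.15


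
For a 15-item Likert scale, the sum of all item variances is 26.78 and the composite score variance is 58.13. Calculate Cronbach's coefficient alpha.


alpha = (k/(k-1)) * (1 - sum(si^2)/s_total^2)
= (15/14) * (1 - 26.78/58.13)
alpha = 0.5778

0.5778


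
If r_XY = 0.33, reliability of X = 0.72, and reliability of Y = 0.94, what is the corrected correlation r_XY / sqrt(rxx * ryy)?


r_corrected = rxy / sqrt(rxx * ryy)
= 0.33 / sqrt(0.72 * 0.94)
= 0.33 / sqrt(0.6768)
= 0.33 / 0.822679
r_corrected = 0.4011

0.4011


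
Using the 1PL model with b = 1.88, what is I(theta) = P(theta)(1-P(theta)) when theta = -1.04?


P = 1/(1+exp(-(-1.04-1.88))) = 0.0512
I = P*(1-P) = 0.0512 * 0.9488
I = 0.0486

0.0486


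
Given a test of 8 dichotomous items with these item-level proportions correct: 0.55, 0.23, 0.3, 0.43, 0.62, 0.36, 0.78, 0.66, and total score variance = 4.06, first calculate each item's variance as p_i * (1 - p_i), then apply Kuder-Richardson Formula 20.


For each item, compute p_i * q_i:
  Item 1: 0.55 * 0.45 = 0.2475
  Item 2: 0.23 * 0.77 = 0.1771
  Item 3: 0.3 * 0.7 = 0.21
  Item 4: 0.43 * 0.57 = 0.2451
  Item 5: 0.62 * 0.38 = 0.2356
  Item 6: 0.36 * 0.64 = 0.2304
  Item 7: 0.78 * 0.22 = 0.1716
  Item 8: 0.66 * 0.34 = 0.2244
Sum(p_i * q_i) = 0.2475 + 0.1771 + 0.21 + 0.2451 + 0.2356 + 0.2304 + 0.1716 + 0.2244 = 1.7417
KR-20 = (k/(k-1)) * (1 - Sum(p_i*q_i) / Var_total)
= (8/7) * (1 - 1.7417/4.06)
= 1.1429 * 0.571
KR-20 = 0.6526

0.6526


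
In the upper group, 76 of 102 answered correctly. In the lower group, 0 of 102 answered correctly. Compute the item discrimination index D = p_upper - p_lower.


p_upper = 76/102 = 0.7451
p_lower = 0/102 = 0.0
D = 0.7451 - 0.0 = 0.7451

0.7451


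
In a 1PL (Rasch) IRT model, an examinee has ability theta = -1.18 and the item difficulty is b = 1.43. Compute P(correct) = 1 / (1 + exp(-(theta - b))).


theta - b = -1.18 - 1.43 = -2.61
exp(-(theta - b)) = exp(2.61) = 13.5991
P = 1 / (1 + 13.5991)
P = 0.0685

0.0685


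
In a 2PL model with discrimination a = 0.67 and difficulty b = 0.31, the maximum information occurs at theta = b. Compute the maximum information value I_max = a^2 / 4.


For 2PL, max info at theta = b = 0.31
I_max = a^2 / 4 = 0.67^2 / 4
= 0.4489 / 4
I_max = 0.1122

0.1122


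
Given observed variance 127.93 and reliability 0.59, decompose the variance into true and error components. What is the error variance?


var_true = rxx * var_obs = 0.59 * 127.93 = 75.4787
var_error = var_obs - var_true
var_error = 127.93 - 75.4787
var_error = 52.4513

52.4513


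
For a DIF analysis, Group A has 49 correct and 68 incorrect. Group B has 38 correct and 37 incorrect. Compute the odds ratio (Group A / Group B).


Odds_A = 49/68 = 0.7206
Odds_B = 38/37 = 1.027
OR = Odds_A / Odds_B = 0.7206 / 1.027
Exactly, OR = (49 * 37) / (68 * 38) = 1813 / 2584
OR = 0.7016

0.7016


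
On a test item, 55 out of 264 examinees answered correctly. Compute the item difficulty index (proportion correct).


Item difficulty p = number correct / total examinees
p = 55 / 264
p = 0.2083

0.2083


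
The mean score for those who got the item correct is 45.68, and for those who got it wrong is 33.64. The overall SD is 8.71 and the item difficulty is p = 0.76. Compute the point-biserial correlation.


q = 1 - p = 0.24
rpb = ((M1 - M0) / SD) * sqrt(p * q)
rpb = ((45.68 - 33.64) / 8.71) * sqrt(0.76 * 0.24)
rpb = 0.5904

0.5904


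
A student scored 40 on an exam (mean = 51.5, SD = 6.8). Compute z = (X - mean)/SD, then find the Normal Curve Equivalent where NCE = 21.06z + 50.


z = (X - mean) / SD = (40 - 51.5) / 6.8
z = -11.5 / 6.8
z = -1.6912
NCE = NCE = 21.06z + 50
Carry z at full precision (z = -11.5 / 6.8) into the conversion:
NCE = 21.06 * (-11.5 / 6.8) + 50 = -242.19 / 6.8 + 50
NCE = -35.6162 + 50
NCE = 14.3838

14.3838


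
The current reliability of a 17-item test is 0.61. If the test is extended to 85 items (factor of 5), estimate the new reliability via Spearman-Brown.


r_new = (n * rxx) / (1 + (n-1) * rxx)
r_new = (5 * 0.61) / (1 + 4 * 0.61)
r_new = 3.05 / 3.44
r_new = 0.8866

0.8866


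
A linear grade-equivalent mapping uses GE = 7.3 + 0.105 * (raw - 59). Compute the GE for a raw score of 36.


raw - median = 36 - 59 = -23
slope * diff = 0.105 * -23 = -2.415
GE = 7.3 + -2.415
GE = 4.885

4.885


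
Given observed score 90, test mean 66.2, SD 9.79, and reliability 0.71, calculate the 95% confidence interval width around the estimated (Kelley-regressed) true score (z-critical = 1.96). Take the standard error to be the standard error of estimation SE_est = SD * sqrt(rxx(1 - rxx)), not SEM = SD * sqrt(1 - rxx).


True score estimate = 0.71*90 + 0.29*66.2 = 83.098
SE_est = SD * sqrt(rxx * (1 - rxx)) = 9.79 * sqrt(0.71 * 0.29) = 9.79 * sqrt(0.2059) = 4.44233
CI = T_est +/- z * SE_est, so width = 2 * z * SE_est = 2 * 1.96 * 4.44233
Width = 17.4139

17.4139


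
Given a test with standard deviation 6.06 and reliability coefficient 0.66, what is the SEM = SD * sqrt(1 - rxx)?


SEM = SD * sqrt(1 - rxx)
SEM = 6.06 * sqrt(1 - 0.66)
SEM = 6.06 * sqrt(0.34) = 6.06 * 0.583095
SEM = 3.5336

3.5336


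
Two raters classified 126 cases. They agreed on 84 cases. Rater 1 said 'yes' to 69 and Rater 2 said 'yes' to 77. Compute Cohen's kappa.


P_o = 84/126 = 0.666667
P_e = (69*77 + 57*49) / 15876 = 0.510582
kappa = (P_o - P_e) / (1 - P_e)
kappa = (0.666667 - 0.510582) / (1 - 0.510582)
kappa = 0.3189

0.3189


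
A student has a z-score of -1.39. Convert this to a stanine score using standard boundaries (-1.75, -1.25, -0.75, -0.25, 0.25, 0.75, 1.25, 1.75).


Stanine boundaries: [-1.75, -1.25, -0.75, -0.25, 0.25, 0.75, 1.25, 1.75]
z = -1.39
Check each boundary:
  z >= -1.75 -> could be stanine 2
  z < -1.25
  z < -0.75
  z < -0.25
  z < 0.25
  z < 0.75
  z < 1.25
  z < 1.75
Highest qualifying boundary gives stanine = 2

2


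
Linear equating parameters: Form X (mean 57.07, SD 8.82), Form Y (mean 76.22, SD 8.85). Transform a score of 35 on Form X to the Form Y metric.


slope = SD_Y / SD_X = 8.85 / 8.82 ~ 1.0034
intercept = mean_Y - slope * mean_X = 76.22 - (8.85 / 8.82) * 57.07 ~ 18.9559
Y = slope * X + intercept. To avoid rounding drift from the rounded slope/intercept, evaluate the equivalent form Y = mean_Y + SD_Y * (X - mean_X) / SD_X at full precision:
Y = 76.22 + 8.85 * (35 - 57.07) / 8.82
Y = 76.22 - 8.85 * 22.07 / 8.82
Y = 76.22 - 195.3195 / 8.82
Y = 76.22 - 22.1451
Y = 54.0749

54.0749


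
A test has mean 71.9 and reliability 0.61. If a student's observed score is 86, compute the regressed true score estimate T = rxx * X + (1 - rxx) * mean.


T_est = rxx * X + (1 - rxx) * mean
T_est = 0.61 * 86 + 0.39 * 71.9
T_est = 52.46 + 28.041
T_est = 80.501

80.501


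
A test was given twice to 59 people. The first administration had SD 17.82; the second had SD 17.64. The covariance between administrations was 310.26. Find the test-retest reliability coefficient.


r = cov(X,Y) / (SD_X * SD_Y)
r = 310.26 / (17.82 * 17.64)
r = 310.26 / 314.3448
r = 0.987

0.987


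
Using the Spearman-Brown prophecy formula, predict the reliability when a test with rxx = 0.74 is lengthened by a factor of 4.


r_new = (n * rxx) / (1 + (n-1) * rxx)
r_new = (4 * 0.74) / (1 + 3 * 0.74)
r_new = 2.96 / 3.22
r_new = 0.9193

0.9193


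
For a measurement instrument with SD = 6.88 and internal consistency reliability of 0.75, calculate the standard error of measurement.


SEM = SD * sqrt(1 - rxx)
SEM = 6.88 * sqrt(1 - 0.75)
SEM = 6.88 * sqrt(0.25) = 6.88 * 0.5
SEM = 3.44

3.44


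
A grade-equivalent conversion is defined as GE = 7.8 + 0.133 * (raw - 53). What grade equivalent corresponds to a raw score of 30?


raw - median = 30 - 53 = -23
slope * diff = 0.133 * -23 = -3.059
GE = 7.8 + -3.059
GE = 4.741

4.741


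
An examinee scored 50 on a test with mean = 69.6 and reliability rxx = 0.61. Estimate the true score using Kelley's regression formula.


T_est = rxx * X + (1 - rxx) * mean
T_est = 0.61 * 50 + 0.39 * 69.6
T_est = 30.5 + 27.144
T_est = 57.644

57.644


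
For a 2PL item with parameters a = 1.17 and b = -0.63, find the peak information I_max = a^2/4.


For 2PL, max info at theta = b = -0.63
I_max = a^2 / 4 = 1.17^2 / 4
= 1.3689 / 4
I_max = 0.3422

0.3422


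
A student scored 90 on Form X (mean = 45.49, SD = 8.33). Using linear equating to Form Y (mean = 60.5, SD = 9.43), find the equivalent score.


slope = SD_Y / SD_X = 9.43 / 8.33 ~ 1.1321
intercept = mean_Y - slope * mean_X = 60.5 - (9.43 / 8.33) * 45.49 ~ 9.0029
Y = slope * X + intercept. To avoid rounding drift from the rounded slope/intercept, evaluate the equivalent form Y = mean_Y + SD_Y * (X - mean_X) / SD_X at full precision:
Y = 60.5 + 9.43 * (90 - 45.49) / 8.33
Y = 60.5 + 9.43 * 44.51 / 8.33
Y = 60.5 + 419.7293 / 8.33
Y = 60.5 + 50.3877
Y = 110.8877

110.8877


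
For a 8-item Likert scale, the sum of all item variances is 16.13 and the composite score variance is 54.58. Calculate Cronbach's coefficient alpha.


alpha = (k/(k-1)) * (1 - sum(si^2)/s_total^2)
= (8/7) * (1 - 16.13/54.58)
alpha = 0.8051

0.8051
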